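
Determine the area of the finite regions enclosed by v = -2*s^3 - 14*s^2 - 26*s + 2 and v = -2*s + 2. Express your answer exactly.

Set the curves equal: -2*s^3 - 14*s^2 - 26*s + 2 = -2*s + 2, so -2*s^3 - 14*s^2 - 24*s = 0, which factors as -2*s*(s + 3)*(s + 4) = 0. The curves meet at s = -4, -3, 0.
On [-4, -3], v = -2*s + 2 is on top; that piece has area ∫[-4,-3] (-(-2*s^3 - 14*s^2 - 24*s)) ds = 7/6.
On [-3, 0], v = -2*s^3 - 14*s^2 - 26*s + 2 is on top; that piece has area ∫[-3,0] (-2*s^3 - 14*s^2 - 24*s) ds = 45/2.
Total enclosed area = 7/6 + 45/2 = 71/3.

71/3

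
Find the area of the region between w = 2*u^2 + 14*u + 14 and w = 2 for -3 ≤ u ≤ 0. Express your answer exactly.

The difference (2*u^2 + 14*u + 14) - (2) = 2*u^2 + 14*u + 12 changes sign at u = -1 inside [-3, 0], so split the integral there.
∫[-3,-1] (2*u^2 + 14*u + 12) du = -44/3; the area of that piece is 44/3.
∫[-1,0] (2*u^2 + 14*u + 12) du = 17/3.
Total area = 44/3 + 17/3 = 61/3.

61/3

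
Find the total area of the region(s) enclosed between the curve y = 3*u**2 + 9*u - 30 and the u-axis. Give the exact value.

The curve meets the u-axis where 3*u**2 + 9*u - 30 = 0, i.e. 3*(u - 2)*(u + 5) = 0, at u = -5, 2.
On [-5, 2] the curve lies below the axis; ∫[-5,2] (3*u**2 + 9*u - 30) du = -343/2, giving area 343/2.

343/2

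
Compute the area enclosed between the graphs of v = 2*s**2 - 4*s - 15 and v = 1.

72

Set the curves equal: 2*s**2 - 4*s - 15 = 1, so 2*s**2 - 4*s - 16 = 0, which factors as 2*(s - 4)*(s + 2) = 0. The curves meet at s = -2, 4.
On [-2, 4], v = 1 is on top; that piece has area ∫[-2,4] (-(2*s**2 - 4*s - 16)) ds = 72.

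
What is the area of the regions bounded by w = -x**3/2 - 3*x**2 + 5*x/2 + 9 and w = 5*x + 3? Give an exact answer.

131/8

Set the curves equal: -x**3/2 - 3*x**2 + 5*x/2 + 9 = 5*x + 3, so -x**3/2 - 3*x**2 - 5*x/2 + 6 = 0, which factors as -(x - 1)*(x + 3)*(x + 4)/2 = 0. The curves meet at x = -4, -3, 1.
On [-4, -3], w = 5*x + 3 is on top; that piece has area ∫[-4,-3] (-(-x**3/2 - 3*x**2 - 5*x/2 + 6)) dx = 3/8.
On [-3, 1], w = -x**3/2 - 3*x**2 + 5*x/2 + 9 is on top; that piece has area ∫[-3,1] (-x**3/2 - 3*x**2 - 5*x/2 + 6) dx = 16.
Total enclosed area = 3/8 + 16 = 131/8.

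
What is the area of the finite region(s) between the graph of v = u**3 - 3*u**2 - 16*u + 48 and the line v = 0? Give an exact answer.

The curve meets the u-axis where u**3 - 3*u**2 - 16*u + 48 = 0, i.e. (u - 4)*(u - 3)*(u + 4) = 0, at u = -4, 3, 4.
On [-4, 3] the curve lies above the axis; ∫[-4,3] (u**3 - 3*u**2 - 16*u + 48) du = 1029/4, giving area 1029/4.
On [3, 4] the curve lies below the axis; ∫[3,4] (u**3 - 3*u**2 - 16*u + 48) du = -5/4, giving area 5/4.
Total area = 1029/4 + 5/4 = 517/2.

517/2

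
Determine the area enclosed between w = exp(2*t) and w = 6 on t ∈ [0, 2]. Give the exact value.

The difference (exp(2*t)) - (6) = exp(2*t) - 6 changes sign at t = log(6)/2 inside [0, 2], so split the integral there.
∫[0,log(6)/2] (exp(2*t) - 6) dt = 5/2 - log(216); the area of that piece is -5/2 + log(216).
∫[log(6)/2,2] (exp(2*t) - 6) dt = -15 + 3*log(6) + exp(4)/2.
Total area = (-5/2 + log(216)) + (-15 + 3*log(6) + exp(4)/2) = -35/2 + 6*log(6) + exp(4)/2.

-35/2 + 6*log(6) + exp(4)/2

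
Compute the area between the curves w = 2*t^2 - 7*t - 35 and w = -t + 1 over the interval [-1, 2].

111

On [-1, 2], (2*t^2 - 7*t - 35) - (-t + 1) = 2*t^2 - 6*t - 36 is ≤ 0 throughout, so the area is a single integral of |2*t^2 - 6*t - 36|.
∫[-1,2] (2*t^2 - 6*t - 36) dt = -111; the area of that piece is 111.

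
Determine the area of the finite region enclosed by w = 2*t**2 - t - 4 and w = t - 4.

Set the curves equal: 2*t**2 - t - 4 = t - 4, so 2*t**2 - 2*t = 0, which factors as 2*t*(t - 1) = 0. The curves meet at t = 0, 1.
On [0, 1], w = t - 4 is on top; that piece has area ∫[0,1] (-(2*t**2 - 2*t)) dt = 1/3.

1/3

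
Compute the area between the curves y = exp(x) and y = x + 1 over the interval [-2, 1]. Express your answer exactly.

-3/2 - exp(-2) + exp(1)

On [-2, 1], (exp(x)) - (x + 1) = -x + exp(x) - 1 is ≥ 0 throughout, so the area is a single integral of |-x + exp(x) - 1|.
∫[-2,1] (-x + exp(x) - 1) dx = -3/2 - exp(-2) + exp(1).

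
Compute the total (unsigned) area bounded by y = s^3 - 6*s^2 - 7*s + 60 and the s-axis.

The curve meets the s-axis where s^3 - 6*s^2 - 7*s + 60 = 0, i.e. (s - 5)*(s - 4)*(s + 3) = 0, at s = -3, 4, 5.
On [-3, 4] the curve lies above the axis; ∫[-3,4] (s^3 - 6*s^2 - 7*s + 60) ds = 1029/4, giving area 1029/4.
On [4, 5] the curve lies below the axis; ∫[4,5] (s^3 - 6*s^2 - 7*s + 60) ds = -5/4, giving area 5/4.
Total area = 1029/4 + 5/4 = 517/2.

517/2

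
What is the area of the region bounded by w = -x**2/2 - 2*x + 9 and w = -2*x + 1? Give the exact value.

Set the curves equal: -x**2/2 - 2*x + 9 = -2*x + 1, so -x**2/2 + 8 = 0, which factors as -(x - 4)*(x + 4)/2 = 0. The curves meet at x = -4, 4.
On [-4, 4], w = -x**2/2 - 2*x + 9 is on top; that piece has area ∫[-4,4] (-x**2/2 + 8) dx = 128/3.

128/3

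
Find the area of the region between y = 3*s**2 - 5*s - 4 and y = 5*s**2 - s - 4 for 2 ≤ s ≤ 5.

On [2, 5], (3*s**2 - 5*s - 4) - (5*s**2 - s - 4) = -2*s**2 - 4*s is ≤ 0 throughout, so the area is a single integral of |-2*s**2 - 4*s|.
∫[2,5] (-2*s**2 - 4*s) ds = -120; the area of that piece is 120.

120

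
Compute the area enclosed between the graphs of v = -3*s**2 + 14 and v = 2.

32

Set the curves equal: -3*s**2 + 14 = 2, so -3*s**2 + 12 = 0, which factors as -3*(s - 2)*(s + 2) = 0. The curves meet at s = -2, 2.
On [-2, 2], v = -3*s**2 + 14 is on top; that piece has area ∫[-2,2] (-3*s**2 + 12) ds = 32.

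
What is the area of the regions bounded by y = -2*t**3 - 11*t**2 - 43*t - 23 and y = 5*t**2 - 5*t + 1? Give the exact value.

Set the curves equal: -2*t**3 - 11*t**2 - 43*t - 23 = 5*t**2 - 5*t + 1, so -2*t**3 - 16*t**2 - 38*t - 24 = 0, which factors as -2*(t + 1)*(t + 3)*(t + 4) = 0. The curves meet at t = -4, -3, -1.
On [-4, -3], y = 5*t**2 - 5*t + 1 is on top; that piece has area ∫[-4,-3] (-(-2*t**3 - 16*t**2 - 38*t - 24)) dt = 5/6.
On [-3, -1], y = -2*t**3 - 11*t**2 - 43*t - 23 is on top; that piece has area ∫[-3,-1] (-2*t**3 - 16*t**2 - 38*t - 24) dt = 16/3.
Total enclosed area = 5/6 + 16/3 = 37/6.

37/6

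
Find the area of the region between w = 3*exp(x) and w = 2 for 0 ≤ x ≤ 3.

On [0, 3], (3*exp(x)) - (2) = 3*exp(x) - 2 is ≥ 0 throughout, so the area is a single integral of |3*exp(x) - 2|.
∫[0,3] (3*exp(x) - 2) dx = -9 + 3*exp(3).

-9 + 3*exp(3)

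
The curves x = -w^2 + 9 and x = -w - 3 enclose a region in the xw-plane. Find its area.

343/6

Both boundary curves give x as a function of w, so integrate with respect to w. Setting them equal: -w^2 + w + 12 = 0, i.e. -(w - 4)*(w + 3) = 0, so they meet at w = -3, 4.
For w in [-3, 4], x = -w^2 + 9 is on the right; area = ∫[-3,4] (-w^2 + w + 12) dw = 343/6.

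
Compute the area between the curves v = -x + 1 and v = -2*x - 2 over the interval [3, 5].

On [3, 5], (-x + 1) - (-2*x - 2) = x + 3 is ≥ 0 throughout, so the area is a single integral of |x + 3|.
∫[3,5] (x + 3) dx = 14.

14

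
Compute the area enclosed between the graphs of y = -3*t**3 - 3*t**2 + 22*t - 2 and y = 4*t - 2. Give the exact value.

253/4

Set the curves equal: -3*t**3 - 3*t**2 + 22*t - 2 = 4*t - 2, so -3*t**3 - 3*t**2 + 18*t = 0, which factors as -3*t*(t - 2)*(t + 3) = 0. The curves meet at t = -3, 0, 2.
On [-3, 0], y = 4*t - 2 is on top; that piece has area ∫[-3,0] (-(-3*t**3 - 3*t**2 + 18*t)) dt = 189/4.
On [0, 2], y = -3*t**3 - 3*t**2 + 22*t - 2 is on top; that piece has area ∫[0,2] (-3*t**3 - 3*t**2 + 18*t) dt = 16.
Total enclosed area = 189/4 + 16 = 253/4.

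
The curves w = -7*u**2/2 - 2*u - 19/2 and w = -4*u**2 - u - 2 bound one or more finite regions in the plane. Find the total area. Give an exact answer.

Set the curves equal: -7*u**2/2 - 2*u - 19/2 = -4*u**2 - u - 2, so u**2/2 - u - 15/2 = 0, which factors as (u - 5)*(u + 3)/2 = 0. The curves meet at u = -3, 5.
On [-3, 5], w = -4*u**2 - u - 2 is on top; that piece has area ∫[-3,5] (-(u**2/2 - u - 15/2)) du = 128/3.

128/3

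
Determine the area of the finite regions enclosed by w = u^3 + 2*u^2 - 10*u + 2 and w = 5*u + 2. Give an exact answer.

Set the curves equal: u^3 + 2*u^2 - 10*u + 2 = 5*u + 2, so u^3 + 2*u^2 - 15*u = 0, which factors as u*(u - 3)*(u + 5) = 0. The curves meet at u = -5, 0, 3.
On [-5, 0], w = u^3 + 2*u^2 - 10*u + 2 is on top; that piece has area ∫[-5,0] (u^3 + 2*u^2 - 15*u) du = 1375/12.
On [0, 3], w = 5*u + 2 is on top; that piece has area ∫[0,3] (-(u^3 + 2*u^2 - 15*u)) du = 117/4.
Total enclosed area = 1375/12 + 117/4 = 863/6.

863/6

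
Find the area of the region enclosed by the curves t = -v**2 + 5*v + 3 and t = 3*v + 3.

4/3

Both boundary curves give t as a function of v, so integrate with respect to v. Setting them equal: -v**2 + 2*v = 0, i.e. -v*(v - 2) = 0, so they meet at v = 0, 2.
For v in [0, 2], t = -v**2 + 5*v + 3 is on the right; area = ∫[0,2] (-v**2 + 2*v) dv = 4/3.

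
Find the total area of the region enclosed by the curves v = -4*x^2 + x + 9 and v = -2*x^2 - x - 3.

125/3

Set the curves equal: -4*x^2 + x + 9 = -2*x^2 - x - 3, so -2*x^2 + 2*x + 12 = 0, which factors as -2*(x - 3)*(x + 2) = 0. The curves meet at x = -2, 3.
On [-2, 3], v = -4*x^2 + x + 9 is on top; that piece has area ∫[-2,3] (-2*x^2 + 2*x + 12) dx = 125/3.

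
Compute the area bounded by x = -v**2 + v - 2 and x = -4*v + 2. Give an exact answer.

Both boundary curves give x as a function of v, so integrate with respect to v. Setting them equal: -v**2 + 5*v - 4 = 0, i.e. -(v - 4)*(v - 1) = 0, so they meet at v = 1, 4.
For v in [1, 4], x = -v**2 + v - 2 is on the right; area = ∫[1,4] (-v**2 + 5*v - 4) dv = 9/2.

9/2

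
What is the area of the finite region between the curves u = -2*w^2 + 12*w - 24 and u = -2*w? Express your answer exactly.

1/3

Both boundary curves give u as a function of w, so integrate with respect to w. Setting them equal: -2*w^2 + 14*w - 24 = 0, i.e. -2*(w - 4)*(w - 3) = 0, so they meet at w = 3, 4.
For w in [3, 4], u = -2*w^2 + 12*w - 24 is on the right; area = ∫[3,4] (-2*w^2 + 14*w - 24) dw = 1/3.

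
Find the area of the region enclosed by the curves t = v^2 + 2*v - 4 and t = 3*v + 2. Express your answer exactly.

Both boundary curves give t as a function of v, so integrate with respect to v. Setting them equal: v^2 - v - 6 = 0, i.e. (v - 3)*(v + 2) = 0, so they meet at v = -2, 3.
For v in [-2, 3], t = v^2 + 2*v - 4 is on the left; area = ∫[-2,3] (-(v^2 - v - 6)) dv = 125/6.

125/6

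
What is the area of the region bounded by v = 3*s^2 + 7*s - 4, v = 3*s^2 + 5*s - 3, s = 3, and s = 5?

On [3, 5], (3*s^2 + 7*s - 4) - (3*s^2 + 5*s - 3) = 2*s - 1 is ≥ 0 throughout, so the area is a single integral of |2*s - 1|.
∫[3,5] (2*s - 1) ds = 14.

14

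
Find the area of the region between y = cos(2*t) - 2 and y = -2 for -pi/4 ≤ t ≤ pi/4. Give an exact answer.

On [-pi/4, pi/4], (cos(2*t) - 2) - (-2) = cos(2*t) is ≥ 0 throughout, so the area is a single integral of |cos(2*t)|.
∫[-pi/4,pi/4] (cos(2*t)) dt = 1.

1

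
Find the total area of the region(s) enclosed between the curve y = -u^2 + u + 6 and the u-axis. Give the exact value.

The curve meets the u-axis where -u^2 + u + 6 = 0, i.e. -(u - 3)*(u + 2) = 0, at u = -2, 3.
On [-2, 3] the curve lies above the axis; ∫[-2,3] (-u^2 + u + 6) du = 125/6, giving area 125/6.

125/6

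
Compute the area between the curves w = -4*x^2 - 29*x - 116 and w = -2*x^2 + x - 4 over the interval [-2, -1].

215/3

On [-2, -1], (-4*x^2 - 29*x - 116) - (-2*x^2 + x - 4) = -2*x^2 - 30*x - 112 is ≤ 0 throughout, so the area is a single integral of |-2*x^2 - 30*x - 112|.
∫[-2,-1] (-2*x^2 - 30*x - 112) dx = -215/3; the area of that piece is 215/3.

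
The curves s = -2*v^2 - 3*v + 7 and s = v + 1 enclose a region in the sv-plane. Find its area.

Both boundary curves give s as a function of v, so integrate with respect to v. Setting them equal: -2*v^2 - 4*v + 6 = 0, i.e. -2*(v - 1)*(v + 3) = 0, so they meet at v = -3, 1.
For v in [-3, 1], s = -2*v^2 - 3*v + 7 is on the right; area = ∫[-3,1] (-2*v^2 - 4*v + 6) dv = 64/3.

64/3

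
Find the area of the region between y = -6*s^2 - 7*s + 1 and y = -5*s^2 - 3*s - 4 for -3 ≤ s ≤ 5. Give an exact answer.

The difference (-6*s^2 - 7*s + 1) - (-5*s^2 - 3*s - 4) = -s^2 - 4*s + 5 changes sign at s = 1 inside [-3, 5], so split the integral there.
∫[-3,1] (-s^2 - 4*s + 5) ds = 80/3.
∫[1,5] (-s^2 - 4*s + 5) ds = -208/3; the area of that piece is 208/3.
Total area = 80/3 + 208/3 = 96.

96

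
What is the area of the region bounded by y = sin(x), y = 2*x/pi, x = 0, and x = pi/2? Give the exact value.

On [0, pi/2], (sin(x)) - (2*x/pi) = -2*x/pi + sin(x) is ≥ 0 throughout, so the area is a single integral of |-2*x/pi + sin(x)|.
∫[0,pi/2] (-2*x/pi + sin(x)) dx = 1 - pi/4.

1 - pi/4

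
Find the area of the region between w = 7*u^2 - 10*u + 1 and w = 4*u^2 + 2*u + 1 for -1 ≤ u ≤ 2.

The difference (7*u^2 - 10*u + 1) - (4*u^2 + 2*u + 1) = 3*u^2 - 12*u changes sign at u = 0 inside [-1, 2], so split the integral there.
∫[-1,0] (3*u^2 - 12*u) du = 7.
∫[0,2] (3*u^2 - 12*u) du = -16; the area of that piece is 16.
Total area = 7 + 16 = 23.

23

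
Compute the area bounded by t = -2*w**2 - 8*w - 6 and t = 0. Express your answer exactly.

Both boundary curves give t as a function of w, so integrate with respect to w. Setting them equal: -2*w**2 - 8*w - 6 = 0, i.e. -2*(w + 1)*(w + 3) = 0, so they meet at w = -3, -1.
For w in [-3, -1], t = -2*w**2 - 8*w - 6 is on the right; area = ∫[-3,-1] (-2*w**2 - 8*w - 6) dw = 8/3.

8/3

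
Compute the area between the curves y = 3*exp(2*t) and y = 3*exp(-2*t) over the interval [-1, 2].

The difference (3*exp(2*t)) - (3*exp(-2*t)) = 3*exp(2*t) - 3*exp(-2*t) changes sign at t = 0 inside [-1, 2], so split the integral there.
∫[-1,0] (3*exp(2*t) - 3*exp(-2*t)) dt = -3*exp(2)/2 - 3*exp(-2)/2 + 3; the area of that piece is -3 + 3*exp(-2)/2 + 3*exp(2)/2.
∫[0,2] (3*exp(2*t) - 3*exp(-2*t)) dt = -3 + 3*exp(-4)/2 + 3*exp(4)/2.
Total area = (-3 + 3*exp(-2)/2 + 3*exp(2)/2) + (-3 + 3*exp(-4)/2 + 3*exp(4)/2) = -6 + 3*exp(-4)/2 + 3*exp(-2)/2 + 3*exp(2)/2 + 3*exp(4)/2.

-6 + 3*exp(-4)/2 + 3*exp(-2)/2 + 3*exp(2)/2 + 3*exp(4)/2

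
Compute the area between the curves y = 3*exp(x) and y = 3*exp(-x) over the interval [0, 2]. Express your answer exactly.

On [0, 2], (3*exp(x)) - (3*exp(-x)) = 3*exp(x) - 3*exp(-x) is ≥ 0 throughout, so the area is a single integral of |3*exp(x) - 3*exp(-x)|.
∫[0,2] (3*exp(x) - 3*exp(-x)) dx = -6 + 3*exp(-2) + 3*exp(2).

-6 + 3*exp(-2) + 3*exp(2)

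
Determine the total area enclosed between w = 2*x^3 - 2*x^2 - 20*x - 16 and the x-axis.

443/3

The curve meets the x-axis where 2*x^3 - 2*x^2 - 20*x - 16 = 0, i.e. 2*(x - 4)*(x + 1)*(x + 2) = 0, at x = -2, -1, 4.
On [-2, -1] the curve lies above the axis; ∫[-2,-1] (2*x^3 - 2*x^2 - 20*x - 16) dx = 11/6, giving area 11/6.
On [-1, 4] the curve lies below the axis; ∫[-1,4] (2*x^3 - 2*x^2 - 20*x - 16) dx = -875/6, giving area 875/6.
Total area = 11/6 + 875/6 = 443/3.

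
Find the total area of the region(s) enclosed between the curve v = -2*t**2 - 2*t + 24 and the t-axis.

343/3

The curve meets the t-axis where -2*t**2 - 2*t + 24 = 0, i.e. -2*(t - 3)*(t + 4) = 0, at t = -4, 3.
On [-4, 3] the curve lies above the axis; ∫[-4,3] (-2*t**2 - 2*t + 24) dt = 343/3, giving area 343/3.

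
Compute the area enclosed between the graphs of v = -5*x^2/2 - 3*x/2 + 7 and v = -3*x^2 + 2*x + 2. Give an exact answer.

9/4

Set the curves equal: -5*x^2/2 - 3*x/2 + 7 = -3*x^2 + 2*x + 2, so x^2/2 - 7*x/2 + 5 = 0, which factors as (x - 5)*(x - 2)/2 = 0. The curves meet at x = 2, 5.
On [2, 5], v = -3*x^2 + 2*x + 2 is on top; that piece has area ∫[2,5] (-(x^2/2 - 7*x/2 + 5)) dx = 9/4.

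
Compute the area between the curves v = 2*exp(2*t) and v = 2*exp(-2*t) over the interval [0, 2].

-2 + exp(-4) + exp(4)

On [0, 2], (2*exp(2*t)) - (2*exp(-2*t)) = 2*exp(2*t) - 2*exp(-2*t) is ≥ 0 throughout, so the area is a single integral of |2*exp(2*t) - 2*exp(-2*t)|.
∫[0,2] (2*exp(2*t) - 2*exp(-2*t)) dt = -2 + exp(-4) + exp(4).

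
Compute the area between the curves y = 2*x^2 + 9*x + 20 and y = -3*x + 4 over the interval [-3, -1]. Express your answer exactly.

4

The difference (2*x^2 + 9*x + 20) - (-3*x + 4) = 2*x^2 + 12*x + 16 changes sign at x = -2 inside [-3, -1], so split the integral there.
∫[-3,-2] (2*x^2 + 12*x + 16) dx = -4/3; the area of that piece is 4/3.
∫[-2,-1] (2*x^2 + 12*x + 16) dx = 8/3.
Total area = 4/3 + 8/3 = 4.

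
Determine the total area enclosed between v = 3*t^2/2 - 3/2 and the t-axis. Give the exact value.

The curve meets the t-axis where 3*t^2/2 - 3/2 = 0, i.e. 3*(t - 1)*(t + 1)/2 = 0, at t = -1, 1.
On [-1, 1] the curve lies below the axis; ∫[-1,1] (3*t^2/2 - 3/2) dt = -2, giving area 2.

2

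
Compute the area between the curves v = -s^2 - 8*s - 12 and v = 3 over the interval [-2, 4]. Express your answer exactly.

162

On [-2, 4], (-s^2 - 8*s - 12) - (3) = -s^2 - 8*s - 15 is ≤ 0 throughout, so the area is a single integral of |-s^2 - 8*s - 15|.
∫[-2,4] (-s^2 - 8*s - 15) ds = -162; the area of that piece is 162.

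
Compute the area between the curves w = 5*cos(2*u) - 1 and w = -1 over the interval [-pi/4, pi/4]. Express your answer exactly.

5

On [-pi/4, pi/4], (5*cos(2*u) - 1) - (-1) = 5*cos(2*u) is ≥ 0 throughout, so the area is a single integral of |5*cos(2*u)|.
∫[-pi/4,pi/4] (5*cos(2*u)) du = 5.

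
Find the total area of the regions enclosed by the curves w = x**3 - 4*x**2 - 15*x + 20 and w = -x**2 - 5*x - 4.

407/4

Set the curves equal: x**3 - 4*x**2 - 15*x + 20 = -x**2 - 5*x - 4, so x**3 - 3*x**2 - 10*x + 24 = 0, which factors as (x - 4)*(x - 2)*(x + 3) = 0. The curves meet at x = -3, 2, 4.
On [-3, 2], w = x**3 - 4*x**2 - 15*x + 20 is on top; that piece has area ∫[-3,2] (x**3 - 3*x**2 - 10*x + 24) dx = 375/4.
On [2, 4], w = -x**2 - 5*x - 4 is on top; that piece has area ∫[2,4] (-(x**3 - 3*x**2 - 10*x + 24)) dx = 8.
Total enclosed area = 375/4 + 8 = 407/4.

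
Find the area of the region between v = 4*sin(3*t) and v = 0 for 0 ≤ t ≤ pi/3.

On [0, pi/3], (4*sin(3*t)) - (0) = 4*sin(3*t) is ≥ 0 throughout, so the area is a single integral of |4*sin(3*t)|.
∫[0,pi/3] (4*sin(3*t)) dt = 8/3.

8/3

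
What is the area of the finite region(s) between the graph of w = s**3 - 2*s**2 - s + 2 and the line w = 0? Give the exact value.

37/12

The curve meets the s-axis where s**3 - 2*s**2 - s + 2 = 0, i.e. (s - 2)*(s - 1)*(s + 1) = 0, at s = -1, 1, 2.
On [-1, 1] the curve lies above the axis; ∫[-1,1] (s**3 - 2*s**2 - s + 2) ds = 8/3, giving area 8/3.
On [1, 2] the curve lies below the axis; ∫[1,2] (s**3 - 2*s**2 - s + 2) ds = -5/12, giving area 5/12.
Total area = 8/3 + 5/12 = 37/12.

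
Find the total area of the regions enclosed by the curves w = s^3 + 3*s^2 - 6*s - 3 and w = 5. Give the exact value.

81/2

Set the curves equal: s^3 + 3*s^2 - 6*s - 3 = 5, so s^3 + 3*s^2 - 6*s - 8 = 0, which factors as (s - 2)*(s + 1)*(s + 4) = 0. The curves meet at s = -4, -1, 2.
On [-4, -1], w = s^3 + 3*s^2 - 6*s - 3 is on top; that piece has area ∫[-4,-1] (s^3 + 3*s^2 - 6*s - 8) ds = 81/4.
On [-1, 2], w = 5 is on top; that piece has area ∫[-1,2] (-(s^3 + 3*s^2 - 6*s - 8)) ds = 81/4.
Total enclosed area = 81/4 + 81/4 = 81/2.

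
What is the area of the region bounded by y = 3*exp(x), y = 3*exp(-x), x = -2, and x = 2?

The difference (3*exp(x)) - (3*exp(-x)) = 3*exp(x) - 3*exp(-x) changes sign at x = 0 inside [-2, 2], so split the integral there.
∫[-2,0] (3*exp(x) - 3*exp(-x)) dx = -3*exp(2) - 3*exp(-2) + 6; the area of that piece is -6 + 3*exp(-2) + 3*exp(2).
∫[0,2] (3*exp(x) - 3*exp(-x)) dx = -6 + 3*exp(-2) + 3*exp(2).
Total area = (-6 + 3*exp(-2) + 3*exp(2)) + (-6 + 3*exp(-2) + 3*exp(2)) = -12 + 6*exp(-2) + 6*exp(2).

-12 + 6*exp(-2) + 6*exp(2)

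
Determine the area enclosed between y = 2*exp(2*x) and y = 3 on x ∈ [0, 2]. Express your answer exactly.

The difference (2*exp(2*x)) - (3) = 2*exp(2*x) - 3 changes sign at x = -log(2)/2 + log(3)/2 inside [0, 2], so split the integral there.
∫[0,-log(2)/2 + log(3)/2] (2*exp(2*x) - 3) dx = log(2*sqrt(6)/9) + 1/2; the area of that piece is -1/2 + log(3*sqrt(6)/4).
∫[-log(2)/2 + log(3)/2,2] (2*exp(2*x) - 3) dx = -15/2 - 3*log(2)/2 + 3*log(3)/2 + exp(4).
Total area = (-1/2 + log(3*sqrt(6)/4)) + (-15/2 - 3*log(2)/2 + 3*log(3)/2 + exp(4)) = -8 - 7*log(2)/2 + log(6)/2 + 5*log(3)/2 + exp(4).

-8 - 7*log(2)/2 + log(6)/2 + 5*log(3)/2 + exp(4)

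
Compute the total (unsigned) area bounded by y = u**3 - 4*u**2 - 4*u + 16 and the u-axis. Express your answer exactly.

148/3

The curve meets the u-axis where u**3 - 4*u**2 - 4*u + 16 = 0, i.e. (u - 4)*(u - 2)*(u + 2) = 0, at u = -2, 2, 4.
On [-2, 2] the curve lies above the axis; ∫[-2,2] (u**3 - 4*u**2 - 4*u + 16) du = 128/3, giving area 128/3.
On [2, 4] the curve lies below the axis; ∫[2,4] (u**3 - 4*u**2 - 4*u + 16) du = -20/3, giving area 20/3.
Total area = 128/3 + 20/3 = 148/3.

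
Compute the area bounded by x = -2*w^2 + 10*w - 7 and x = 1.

Both boundary curves give x as a function of w, so integrate with respect to w. Setting them equal: -2*w^2 + 10*w - 8 = 0, i.e. -2*(w - 4)*(w - 1) = 0, so they meet at w = 1, 4.
For w in [1, 4], x = -2*w^2 + 10*w - 7 is on the right; area = ∫[1,4] (-2*w^2 + 10*w - 8) dw = 9.

9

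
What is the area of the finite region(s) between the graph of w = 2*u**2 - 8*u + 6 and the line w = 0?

8/3

The curve meets the u-axis where 2*u**2 - 8*u + 6 = 0, i.e. 2*(u - 3)*(u - 1) = 0, at u = 1, 3.
On [1, 3] the curve lies below the axis; ∫[1,3] (2*u**2 - 8*u + 6) du = -8/3, giving area 8/3.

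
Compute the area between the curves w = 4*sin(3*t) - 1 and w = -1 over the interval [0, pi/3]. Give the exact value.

On [0, pi/3], (4*sin(3*t) - 1) - (-1) = 4*sin(3*t) is ≥ 0 throughout, so the area is a single integral of |4*sin(3*t)|.
∫[0,pi/3] (4*sin(3*t)) dt = 8/3.

8/3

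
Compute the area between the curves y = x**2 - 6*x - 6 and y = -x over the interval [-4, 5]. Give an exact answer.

The difference (x**2 - 6*x - 6) - (-x) = x**2 - 5*x - 6 changes sign at x = -1 inside [-4, 5], so split the integral there.
∫[-4,-1] (x**2 - 5*x - 6) dx = 81/2.
∫[-1,5] (x**2 - 5*x - 6) dx = -54; the area of that piece is 54.
Total area = 81/2 + 54 = 189/2.

189/2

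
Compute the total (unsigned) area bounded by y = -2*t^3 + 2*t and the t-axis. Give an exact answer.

The curve meets the t-axis where -2*t^3 + 2*t = 0, i.e. -2*t*(t - 1)*(t + 1) = 0, at t = -1, 0, 1.
On [-1, 0] the curve lies below the axis; ∫[-1,0] (-2*t^3 + 2*t) dt = -1/2, giving area 1/2.
On [0, 1] the curve lies above the axis; ∫[0,1] (-2*t^3 + 2*t) dt = 1/2, giving area 1/2.
Total area = 1/2 + 1/2 = 1.

1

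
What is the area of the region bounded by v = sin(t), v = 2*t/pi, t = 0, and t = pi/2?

1 - pi/4

On [0, pi/2], (sin(t)) - (2*t/pi) = -2*t/pi + sin(t) is ≥ 0 throughout, so the area is a single integral of |-2*t/pi + sin(t)|.
∫[0,pi/2] (-2*t/pi + sin(t)) dt = 1 - pi/4.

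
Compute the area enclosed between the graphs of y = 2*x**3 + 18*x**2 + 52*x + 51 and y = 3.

Set the curves equal: 2*x**3 + 18*x**2 + 52*x + 51 = 3, so 2*x**3 + 18*x**2 + 52*x + 48 = 0, which factors as 2*(x + 2)*(x + 3)*(x + 4) = 0. The curves meet at x = -4, -3, -2.
On [-4, -3], y = 2*x**3 + 18*x**2 + 52*x + 51 is on top; that piece has area ∫[-4,-3] (2*x**3 + 18*x**2 + 52*x + 48) dx = 1/2.
On [-3, -2], y = 3 is on top; that piece has area ∫[-3,-2] (-(2*x**3 + 18*x**2 + 52*x + 48)) dx = 1/2.
Total enclosed area = 1/2 + 1/2 = 1.

1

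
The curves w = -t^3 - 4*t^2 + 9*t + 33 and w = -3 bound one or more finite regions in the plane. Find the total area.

1741/12

Set the curves equal: -t^3 - 4*t^2 + 9*t + 33 = -3, so -t^3 - 4*t^2 + 9*t + 36 = 0, which factors as -(t - 3)*(t + 3)*(t + 4) = 0. The curves meet at t = -4, -3, 3.
On [-4, -3], w = -3 is on top; that piece has area ∫[-4,-3] (-(-t^3 - 4*t^2 + 9*t + 36)) dt = 13/12.
On [-3, 3], w = -t^3 - 4*t^2 + 9*t + 33 is on top; that piece has area ∫[-3,3] (-t^3 - 4*t^2 + 9*t + 36) dt = 144.
Total enclosed area = 13/12 + 144 = 1741/12.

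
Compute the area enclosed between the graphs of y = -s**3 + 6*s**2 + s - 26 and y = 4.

Set the curves equal: -s**3 + 6*s**2 + s - 26 = 4, so -s**3 + 6*s**2 + s - 30 = 0, which factors as -(s - 5)*(s - 3)*(s + 2) = 0. The curves meet at s = -2, 3, 5.
On [-2, 3], y = 4 is on top; that piece has area ∫[-2,3] (-(-s**3 + 6*s**2 + s - 30)) ds = 375/4.
On [3, 5], y = -s**3 + 6*s**2 + s - 26 is on top; that piece has area ∫[3,5] (-s**3 + 6*s**2 + s - 30) ds = 8.
Total enclosed area = 375/4 + 8 = 407/4.

407/4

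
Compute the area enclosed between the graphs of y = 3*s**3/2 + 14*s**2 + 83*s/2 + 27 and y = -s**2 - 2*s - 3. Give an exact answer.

71/4

Set the curves equal: 3*s**3/2 + 14*s**2 + 83*s/2 + 27 = -s**2 - 2*s - 3, so 3*s**3/2 + 15*s**2 + 87*s/2 + 30 = 0, which factors as 3*(s + 1)*(s + 4)*(s + 5)/2 = 0. The curves meet at s = -5, -4, -1.
On [-5, -4], y = 3*s**3/2 + 14*s**2 + 83*s/2 + 27 is on top; that piece has area ∫[-5,-4] (3*s**3/2 + 15*s**2 + 87*s/2 + 30) ds = 7/8.
On [-4, -1], y = -s**2 - 2*s - 3 is on top; that piece has area ∫[-4,-1] (-(3*s**3/2 + 15*s**2 + 87*s/2 + 30)) ds = 135/8.
Total enclosed area = 7/8 + 135/8 = 71/4.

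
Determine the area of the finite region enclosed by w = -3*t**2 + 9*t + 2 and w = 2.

27/2

Set the curves equal: -3*t**2 + 9*t + 2 = 2, so -3*t**2 + 9*t = 0, which factors as -3*t*(t - 3) = 0. The curves meet at t = 0, 3.
On [0, 3], w = -3*t**2 + 9*t + 2 is on top; that piece has area ∫[0,3] (-3*t**2 + 9*t) dt = 27/2.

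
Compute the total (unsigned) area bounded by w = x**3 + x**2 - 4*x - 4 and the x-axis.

71/6

The curve meets the x-axis where x**3 + x**2 - 4*x - 4 = 0, i.e. (x - 2)*(x + 1)*(x + 2) = 0, at x = -2, -1, 2.
On [-2, -1] the curve lies above the axis; ∫[-2,-1] (x**3 + x**2 - 4*x - 4) dx = 7/12, giving area 7/12.
On [-1, 2] the curve lies below the axis; ∫[-1,2] (x**3 + x**2 - 4*x - 4) dx = -45/4, giving area 45/4.
Total area = 7/12 + 45/4 = 71/6.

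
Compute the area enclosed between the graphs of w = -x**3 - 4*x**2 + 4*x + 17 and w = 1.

Set the curves equal: -x**3 - 4*x**2 + 4*x + 17 = 1, so -x**3 - 4*x**2 + 4*x + 16 = 0, which factors as -(x - 2)*(x + 2)*(x + 4) = 0. The curves meet at x = -4, -2, 2.
On [-4, -2], w = 1 is on top; that piece has area ∫[-4,-2] (-(-x**3 - 4*x**2 + 4*x + 16)) dx = 20/3.
On [-2, 2], w = -x**3 - 4*x**2 + 4*x + 17 is on top; that piece has area ∫[-2,2] (-x**3 - 4*x**2 + 4*x + 16) dx = 128/3.
Total enclosed area = 20/3 + 128/3 = 148/3.

148/3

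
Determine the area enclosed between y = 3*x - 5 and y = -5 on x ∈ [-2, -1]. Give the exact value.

9/2

On [-2, -1], (3*x - 5) - (-5) = 3*x is ≤ 0 throughout, so the area is a single integral of |3*x|.
∫[-2,-1] (3*x) dx = -9/2; the area of that piece is 9/2.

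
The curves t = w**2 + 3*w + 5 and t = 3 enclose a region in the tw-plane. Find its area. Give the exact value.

Both boundary curves give t as a function of w, so integrate with respect to w. Setting them equal: w**2 + 3*w + 2 = 0, i.e. (w + 1)*(w + 2) = 0, so they meet at w = -2, -1.
For w in [-2, -1], t = w**2 + 3*w + 5 is on the left; area = ∫[-2,-1] (-(w**2 + 3*w + 2)) dw = 1/6.

1/6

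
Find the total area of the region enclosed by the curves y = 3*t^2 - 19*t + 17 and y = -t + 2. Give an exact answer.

Set the curves equal: 3*t^2 - 19*t + 17 = -t + 2, so 3*t^2 - 18*t + 15 = 0, which factors as 3*(t - 5)*(t - 1) = 0. The curves meet at t = 1, 5.
On [1, 5], y = -t + 2 is on top; that piece has area ∫[1,5] (-(3*t^2 - 18*t + 15)) dt = 32.

32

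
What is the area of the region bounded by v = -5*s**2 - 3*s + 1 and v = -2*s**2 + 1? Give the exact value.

Set the curves equal: -5*s**2 - 3*s + 1 = -2*s**2 + 1, so -3*s**2 - 3*s = 0, which factors as -3*s*(s + 1) = 0. The curves meet at s = -1, 0.
On [-1, 0], v = -5*s**2 - 3*s + 1 is on top; that piece has area ∫[-1,0] (-3*s**2 - 3*s) ds = 1/2.

1/2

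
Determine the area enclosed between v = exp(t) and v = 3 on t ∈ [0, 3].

The difference (exp(t)) - (3) = exp(t) - 3 changes sign at t = log(3) inside [0, 3], so split the integral there.
∫[0,log(3)] (exp(t) - 3) dt = 2 - log(27); the area of that piece is -2 + log(27).
∫[log(3),3] (exp(t) - 3) dt = -12 + 3*log(3) + exp(3).
Total area = (-2 + log(27)) + (-12 + 3*log(3) + exp(3)) = -14 + 6*log(3) + exp(3).

-14 + 6*log(3) + exp(3)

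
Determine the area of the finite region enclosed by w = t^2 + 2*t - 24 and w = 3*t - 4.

243/2

Set the curves equal: t^2 + 2*t - 24 = 3*t - 4, so t^2 - t - 20 = 0, which factors as (t - 5)*(t + 4) = 0. The curves meet at t = -4, 5.
On [-4, 5], w = 3*t - 4 is on top; that piece has area ∫[-4,5] (-(t^2 - t - 20)) dt = 243/2.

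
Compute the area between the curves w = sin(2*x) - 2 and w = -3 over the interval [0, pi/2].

On [0, pi/2], (sin(2*x) - 2) - (-3) = sin(2*x) + 1 is ≥ 0 throughout, so the area is a single integral of |sin(2*x) + 1|.
∫[0,pi/2] (sin(2*x) + 1) dx = 1 + pi/2.

1 + pi/2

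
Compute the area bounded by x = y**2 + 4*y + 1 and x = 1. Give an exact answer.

32/3

Both boundary curves give x as a function of y, so integrate with respect to y. Setting them equal: y**2 + 4*y = 0, i.e. y*(y + 4) = 0, so they meet at y = -4, 0.
For y in [-4, 0], x = y**2 + 4*y + 1 is on the left; area = ∫[-4,0] (-(y**2 + 4*y)) dy = 32/3.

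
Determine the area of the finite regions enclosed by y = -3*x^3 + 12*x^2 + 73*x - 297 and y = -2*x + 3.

4019/2

Set the curves equal: -3*x^3 + 12*x^2 + 73*x - 297 = -2*x + 3, so -3*x^3 + 12*x^2 + 75*x - 300 = 0, which factors as -3*(x - 5)*(x - 4)*(x + 5) = 0. The curves meet at x = -5, 4, 5.
On [-5, 4], y = -2*x + 3 is on top; that piece has area ∫[-5,4] (-(-3*x^3 + 12*x^2 + 75*x - 300)) dx = 8019/4.
On [4, 5], y = -3*x^3 + 12*x^2 + 73*x - 297 is on top; that piece has area ∫[4,5] (-3*x^3 + 12*x^2 + 75*x - 300) dx = 19/4.
Total enclosed area = 8019/4 + 19/4 = 4019/2.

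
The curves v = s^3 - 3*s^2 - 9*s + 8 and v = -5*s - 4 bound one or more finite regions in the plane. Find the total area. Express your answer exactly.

131/4

Set the curves equal: s^3 - 3*s^2 - 9*s + 8 = -5*s - 4, so s^3 - 3*s^2 - 4*s + 12 = 0, which factors as (s - 3)*(s - 2)*(s + 2) = 0. The curves meet at s = -2, 2, 3.
On [-2, 2], v = s^3 - 3*s^2 - 9*s + 8 is on top; that piece has area ∫[-2,2] (s^3 - 3*s^2 - 4*s + 12) ds = 32.
On [2, 3], v = -5*s - 4 is on top; that piece has area ∫[2,3] (-(s^3 - 3*s^2 - 4*s + 12)) ds = 3/4.
Total enclosed area = 32 + 3/4 = 131/4.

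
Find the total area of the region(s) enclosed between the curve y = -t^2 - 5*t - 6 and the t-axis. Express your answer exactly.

The curve meets the t-axis where -t^2 - 5*t - 6 = 0, i.e. -(t + 2)*(t + 3) = 0, at t = -3, -2.
On [-3, -2] the curve lies above the axis; ∫[-3,-2] (-t^2 - 5*t - 6) dt = 1/6, giving area 1/6.

1/6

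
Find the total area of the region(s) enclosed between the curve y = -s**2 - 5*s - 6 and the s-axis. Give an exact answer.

The curve meets the s-axis where -s**2 - 5*s - 6 = 0, i.e. -(s + 2)*(s + 3) = 0, at s = -3, -2.
On [-3, -2] the curve lies above the axis; ∫[-3,-2] (-s**2 - 5*s - 6) ds = 1/6, giving area 1/6.

1/6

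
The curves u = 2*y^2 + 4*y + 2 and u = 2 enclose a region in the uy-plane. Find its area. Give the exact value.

Both boundary curves give u as a function of y, so integrate with respect to y. Setting them equal: 2*y^2 + 4*y = 0, i.e. 2*y*(y + 2) = 0, so they meet at y = -2, 0.
For y in [-2, 0], u = 2*y^2 + 4*y + 2 is on the left; area = ∫[-2,0] (-(2*y^2 + 4*y)) dy = 8/3.

8/3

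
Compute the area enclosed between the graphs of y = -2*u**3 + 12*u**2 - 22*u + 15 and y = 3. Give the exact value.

1

Set the curves equal: -2*u**3 + 12*u**2 - 22*u + 15 = 3, so -2*u**3 + 12*u**2 - 22*u + 12 = 0, which factors as -2*(u - 3)*(u - 2)*(u - 1) = 0. The curves meet at u = 1, 2, 3.
On [1, 2], y = 3 is on top; that piece has area ∫[1,2] (-(-2*u**3 + 12*u**2 - 22*u + 12)) du = 1/2.
On [2, 3], y = -2*u**3 + 12*u**2 - 22*u + 15 is on top; that piece has area ∫[2,3] (-2*u**3 + 12*u**2 - 22*u + 12) du = 1/2.
Total enclosed area = 1/2 + 1/2 = 1.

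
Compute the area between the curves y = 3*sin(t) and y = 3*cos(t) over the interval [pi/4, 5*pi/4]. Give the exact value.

On [pi/4, 5*pi/4], (3*sin(t)) - (3*cos(t)) = 3*sin(t) - 3*cos(t) is ≥ 0 throughout, so the area is a single integral of |3*sin(t) - 3*cos(t)|.
∫[pi/4,5*pi/4] (3*sin(t) - 3*cos(t)) dt = 6*sqrt(2).

6*sqrt(2)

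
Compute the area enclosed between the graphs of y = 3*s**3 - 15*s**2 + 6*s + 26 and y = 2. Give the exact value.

Set the curves equal: 3*s**3 - 15*s**2 + 6*s + 26 = 2, so 3*s**3 - 15*s**2 + 6*s + 24 = 0, which factors as 3*(s - 4)*(s - 2)*(s + 1) = 0. The curves meet at s = -1, 2, 4.
On [-1, 2], y = 3*s**3 - 15*s**2 + 6*s + 26 is on top; that piece has area ∫[-1,2] (3*s**3 - 15*s**2 + 6*s + 24) ds = 189/4.
On [2, 4], y = 2 is on top; that piece has area ∫[2,4] (-(3*s**3 - 15*s**2 + 6*s + 24)) ds = 16.
Total enclosed area = 189/4 + 16 = 253/4.

253/4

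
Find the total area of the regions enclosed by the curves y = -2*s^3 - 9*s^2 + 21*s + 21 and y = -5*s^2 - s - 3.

Set the curves equal: -2*s^3 - 9*s^2 + 21*s + 21 = -5*s^2 - s - 3, so -2*s^3 - 4*s^2 + 22*s + 24 = 0, which factors as -2*(s - 3)*(s + 1)*(s + 4) = 0. The curves meet at s = -4, -1, 3.
On [-4, -1], y = -5*s^2 - s - 3 is on top; that piece has area ∫[-4,-1] (-(-2*s^3 - 4*s^2 + 22*s + 24)) ds = 99/2.
On [-1, 3], y = -2*s^3 - 9*s^2 + 21*s + 21 is on top; that piece has area ∫[-1,3] (-2*s^3 - 4*s^2 + 22*s + 24) ds = 320/3.
Total enclosed area = 99/2 + 320/3 = 937/6.

937/6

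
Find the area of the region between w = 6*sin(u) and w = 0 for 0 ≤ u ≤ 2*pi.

The difference (6*sin(u)) - (0) = 6*sin(u) changes sign at u = pi inside [0, 2*pi], so split the integral there.
∫[0,pi] (6*sin(u)) du = 12.
∫[pi,2*pi] (6*sin(u)) du = -12; the area of that piece is 12.
Total area = 12 + 12 = 24.

24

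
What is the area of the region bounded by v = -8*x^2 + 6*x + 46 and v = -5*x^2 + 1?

Set the curves equal: -8*x^2 + 6*x + 46 = -5*x^2 + 1, so -3*x^2 + 6*x + 45 = 0, which factors as -3*(x - 5)*(x + 3) = 0. The curves meet at x = -3, 5.
On [-3, 5], v = -8*x^2 + 6*x + 46 is on top; that piece has area ∫[-3,5] (-3*x^2 + 6*x + 45) dx = 256.

256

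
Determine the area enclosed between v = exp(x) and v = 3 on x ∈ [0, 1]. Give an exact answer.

4 - exp(1)

On [0, 1], (exp(x)) - (3) = exp(x) - 3 is ≤ 0 throughout, so the area is a single integral of |exp(x) - 3|.
∫[0,1] (exp(x) - 3) dx = -4 + exp(1); the area of that piece is 4 - exp(1).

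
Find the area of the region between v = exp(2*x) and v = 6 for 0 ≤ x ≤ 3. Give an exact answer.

The difference (exp(2*x)) - (6) = exp(2*x) - 6 changes sign at x = log(6)/2 inside [0, 3], so split the integral there.
∫[0,log(6)/2] (exp(2*x) - 6) dx = 5/2 - log(216); the area of that piece is -5/2 + log(216).
∫[log(6)/2,3] (exp(2*x) - 6) dx = -21 + 3*log(6) + exp(6)/2.
Total area = (-5/2 + log(216)) + (-21 + 3*log(6) + exp(6)/2) = -47/2 + 6*log(6) + exp(6)/2.

-47/2 + 6*log(6) + exp(6)/2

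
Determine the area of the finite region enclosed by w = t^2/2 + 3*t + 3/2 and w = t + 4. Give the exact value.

Set the curves equal: t^2/2 + 3*t + 3/2 = t + 4, so t^2/2 + 2*t - 5/2 = 0, which factors as (t - 1)*(t + 5)/2 = 0. The curves meet at t = -5, 1.
On [-5, 1], w = t + 4 is on top; that piece has area ∫[-5,1] (-(t^2/2 + 2*t - 5/2)) dt = 18.

18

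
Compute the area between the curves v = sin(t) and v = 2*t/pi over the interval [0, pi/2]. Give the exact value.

1 - pi/4

On [0, pi/2], (sin(t)) - (2*t/pi) = -2*t/pi + sin(t) is ≥ 0 throughout, so the area is a single integral of |-2*t/pi + sin(t)|.
∫[0,pi/2] (-2*t/pi + sin(t)) dt = 1 - pi/4.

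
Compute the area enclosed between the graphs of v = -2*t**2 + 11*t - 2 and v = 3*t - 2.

Set the curves equal: -2*t**2 + 11*t - 2 = 3*t - 2, so -2*t**2 + 8*t = 0, which factors as -2*t*(t - 4) = 0. The curves meet at t = 0, 4.
On [0, 4], v = -2*t**2 + 11*t - 2 is on top; that piece has area ∫[0,4] (-2*t**2 + 8*t) dt = 64/3.

64/3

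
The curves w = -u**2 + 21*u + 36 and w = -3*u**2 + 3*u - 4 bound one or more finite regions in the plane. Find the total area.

Set the curves equal: -u**2 + 21*u + 36 = -3*u**2 + 3*u - 4, so 2*u**2 + 18*u + 40 = 0, which factors as 2*(u + 4)*(u + 5) = 0. The curves meet at u = -5, -4.
On [-5, -4], w = -3*u**2 + 3*u - 4 is on top; that piece has area ∫[-5,-4] (-(2*u**2 + 18*u + 40)) du = 1/3.

1/3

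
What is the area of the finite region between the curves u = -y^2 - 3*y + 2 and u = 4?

Both boundary curves give u as a function of y, so integrate with respect to y. Setting them equal: -y^2 - 3*y - 2 = 0, i.e. -(y + 1)*(y + 2) = 0, so they meet at y = -2, -1.
For y in [-2, -1], u = -y^2 - 3*y + 2 is on the right; area = ∫[-2,-1] (-y^2 - 3*y - 2) dy = 1/6.

1/6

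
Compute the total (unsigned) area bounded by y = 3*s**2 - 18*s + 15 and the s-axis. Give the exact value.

32

The curve meets the s-axis where 3*s**2 - 18*s + 15 = 0, i.e. 3*(s - 5)*(s - 1) = 0, at s = 1, 5.
On [1, 5] the curve lies below the axis; ∫[1,5] (3*s**2 - 18*s + 15) ds = -32, giving area 32.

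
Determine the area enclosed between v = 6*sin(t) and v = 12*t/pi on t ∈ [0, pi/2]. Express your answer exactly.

6 - 3*pi/2

On [0, pi/2], (6*sin(t)) - (12*t/pi) = -12*t/pi + 6*sin(t) is ≥ 0 throughout, so the area is a single integral of |-12*t/pi + 6*sin(t)|.
∫[0,pi/2] (-12*t/pi + 6*sin(t)) dt = 6 - 3*pi/2.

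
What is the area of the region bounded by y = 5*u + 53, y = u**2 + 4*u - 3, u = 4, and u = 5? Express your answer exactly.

On [4, 5], (5*u + 53) - (u**2 + 4*u - 3) = -u**2 + u + 56 is ≥ 0 throughout, so the area is a single integral of |-u**2 + u + 56|.
∫[4,5] (-u**2 + u + 56) du = 241/6.

241/6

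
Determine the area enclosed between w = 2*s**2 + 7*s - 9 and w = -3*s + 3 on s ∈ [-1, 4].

311/3

The difference (2*s**2 + 7*s - 9) - (-3*s + 3) = 2*s**2 + 10*s - 12 changes sign at s = 1 inside [-1, 4], so split the integral there.
∫[-1,1] (2*s**2 + 10*s - 12) ds = -68/3; the area of that piece is 68/3.
∫[1,4] (2*s**2 + 10*s - 12) ds = 81.
Total area = 68/3 + 81 = 311/3.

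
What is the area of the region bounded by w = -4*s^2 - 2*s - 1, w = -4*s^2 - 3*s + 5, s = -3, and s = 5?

On [-3, 5], (-4*s^2 - 2*s - 1) - (-4*s^2 - 3*s + 5) = s - 6 is ≤ 0 throughout, so the area is a single integral of |s - 6|.
∫[-3,5] (s - 6) ds = -40; the area of that piece is 40.

40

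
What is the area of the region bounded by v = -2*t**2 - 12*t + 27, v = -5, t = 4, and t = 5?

On [4, 5], (-2*t**2 - 12*t + 27) - (-5) = -2*t**2 - 12*t + 32 is ≤ 0 throughout, so the area is a single integral of |-2*t**2 - 12*t + 32|.
∫[4,5] (-2*t**2 - 12*t + 32) dt = -188/3; the area of that piece is 188/3.

188/3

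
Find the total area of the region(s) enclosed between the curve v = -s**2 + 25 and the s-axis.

The curve meets the s-axis where -s**2 + 25 = 0, i.e. -(s - 5)*(s + 5) = 0, at s = -5, 5.
On [-5, 5] the curve lies above the axis; ∫[-5,5] (-s**2 + 25) ds = 500/3, giving area 500/3.

500/3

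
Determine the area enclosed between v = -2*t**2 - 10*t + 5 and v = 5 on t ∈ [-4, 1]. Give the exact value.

The difference (-2*t**2 - 10*t + 5) - (5) = -2*t**2 - 10*t changes sign at t = 0 inside [-4, 1], so split the integral there.
∫[-4,0] (-2*t**2 - 10*t) dt = 112/3.
∫[0,1] (-2*t**2 - 10*t) dt = -17/3; the area of that piece is 17/3.
Total area = 112/3 + 17/3 = 43.

43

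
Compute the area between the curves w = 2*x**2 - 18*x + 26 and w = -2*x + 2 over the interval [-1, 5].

72

The difference (2*x**2 - 18*x + 26) - (-2*x + 2) = 2*x**2 - 16*x + 24 changes sign at x = 2 inside [-1, 5], so split the integral there.
∫[-1,2] (2*x**2 - 16*x + 24) dx = 54.
∫[2,5] (2*x**2 - 16*x + 24) dx = -18; the area of that piece is 18.
Total area = 54 + 18 = 72.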